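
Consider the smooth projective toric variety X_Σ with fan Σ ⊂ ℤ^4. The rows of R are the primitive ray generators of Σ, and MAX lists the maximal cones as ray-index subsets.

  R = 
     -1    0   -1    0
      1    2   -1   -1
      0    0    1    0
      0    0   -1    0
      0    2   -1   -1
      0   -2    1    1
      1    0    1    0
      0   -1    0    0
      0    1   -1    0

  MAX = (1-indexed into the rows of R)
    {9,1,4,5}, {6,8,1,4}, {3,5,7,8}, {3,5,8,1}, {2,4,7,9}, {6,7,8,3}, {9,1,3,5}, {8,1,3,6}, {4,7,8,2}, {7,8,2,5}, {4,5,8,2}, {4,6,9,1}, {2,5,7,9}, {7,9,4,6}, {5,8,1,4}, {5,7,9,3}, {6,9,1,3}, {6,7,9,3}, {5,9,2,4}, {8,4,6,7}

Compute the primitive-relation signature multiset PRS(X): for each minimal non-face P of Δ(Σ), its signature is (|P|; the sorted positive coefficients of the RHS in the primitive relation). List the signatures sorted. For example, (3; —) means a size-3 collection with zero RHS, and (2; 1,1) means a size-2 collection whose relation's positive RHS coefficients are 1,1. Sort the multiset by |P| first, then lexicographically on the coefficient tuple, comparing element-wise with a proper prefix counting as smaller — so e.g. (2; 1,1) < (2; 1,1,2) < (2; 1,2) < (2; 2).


The 8 primitive collections of Σ (r=9, n=4):

  P = {1,7}:  v_{1} + v_{7} = 0  ⟹  sig = (2; —)
  P = {3,4}:  v_{3} + v_{4} = 0  ⟹  sig = (2; —)
  P = {5,6}:  v_{5} + v_{6} = 0  ⟹  sig = (2; —)
  P = {8,9}:  v_{8} + v_{9} = v_{4}  ⟹  sig = (2; 1)
  P = {1,2}:  v_{1} + v_{2} = v_{4} + v_{5}  ⟹  sig = (2; 1,1)
  P = {2,3}:  v_{2} + v_{3} = v_{5} + v_{7}  ⟹  sig = (2; 1,1)
  P = {2,6}:  v_{2} + v_{6} = v_{4} + v_{7}  ⟹  sig = (2; 1,1)
  P = {4,5,7}:  v_{4} + v_{5} + v_{7} = v_{2}  ⟹  sig = (3; 1)

so the primitive-relation signature multiset is
[(2; —), (2; —), (2; —), (2; 1), (2; 1,1), (2; 1,1), (2; 1,1), (3; 1)]


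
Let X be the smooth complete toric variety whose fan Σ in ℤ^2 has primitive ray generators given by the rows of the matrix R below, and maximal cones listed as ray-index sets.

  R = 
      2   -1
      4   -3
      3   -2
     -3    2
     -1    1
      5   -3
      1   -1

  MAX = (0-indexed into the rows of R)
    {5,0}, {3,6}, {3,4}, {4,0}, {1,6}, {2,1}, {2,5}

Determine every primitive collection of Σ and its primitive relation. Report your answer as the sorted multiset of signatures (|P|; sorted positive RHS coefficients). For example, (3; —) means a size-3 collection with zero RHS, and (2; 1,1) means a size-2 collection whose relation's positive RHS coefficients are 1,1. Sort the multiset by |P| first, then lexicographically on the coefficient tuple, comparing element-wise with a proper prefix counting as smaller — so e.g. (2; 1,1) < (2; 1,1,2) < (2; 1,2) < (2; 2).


14 minimal non-faces of Δ(Σ) (on 7 rays):

  P={2,3}:  v_{2} + v_{3} = 0  ⇒ sig = (2; —)
  P={4,6}:  v_{4} + v_{6} = 0  ⇒ sig = (2; —)
  P={0,2}:  v_{0} + v_{2} = v_{5}  ⇒ sig = (2; 1)
  P={0,3}:  v_{0} + v_{3} = v_{4}  ⇒ sig = (2; 1)
  P={0,6}:  v_{0} + v_{6} = v_{2}  ⇒ sig = (2; 1)
  P={1,3}:  v_{1} + v_{3} = v_{6}  ⇒ sig = (2; 1)
  P={1,4}:  v_{1} + v_{4} = v_{2}  ⇒ sig = (2; 1)
  P={2,4}:  v_{2} + v_{4} = v_{0}  ⇒ sig = (2; 1)
  P={2,6}:  v_{2} + v_{6} = v_{1}  ⇒ sig = (2; 1)
  P={3,5}:  v_{3} + v_{5} = v_{0}  ⇒ sig = (2; 1)
  P={0,1}:  v_{0} + v_{1} = 2·v_{2}  ⇒ sig = (2; 2)
  P={4,5}:  v_{4} + v_{5} = 2·v_{0}  ⇒ sig = (2; 2)
  P={5,6}:  v_{5} + v_{6} = 2·v_{2}  ⇒ sig = (2; 2)
  P={1,5}:  v_{1} + v_{5} = 3·v_{2}  ⇒ sig = (2; 3)

so the primitive-relation signature multiset is
{ (2; —) ×2,  (2; 1) ×8,  (2; 2) ×3,  (2; 3) }


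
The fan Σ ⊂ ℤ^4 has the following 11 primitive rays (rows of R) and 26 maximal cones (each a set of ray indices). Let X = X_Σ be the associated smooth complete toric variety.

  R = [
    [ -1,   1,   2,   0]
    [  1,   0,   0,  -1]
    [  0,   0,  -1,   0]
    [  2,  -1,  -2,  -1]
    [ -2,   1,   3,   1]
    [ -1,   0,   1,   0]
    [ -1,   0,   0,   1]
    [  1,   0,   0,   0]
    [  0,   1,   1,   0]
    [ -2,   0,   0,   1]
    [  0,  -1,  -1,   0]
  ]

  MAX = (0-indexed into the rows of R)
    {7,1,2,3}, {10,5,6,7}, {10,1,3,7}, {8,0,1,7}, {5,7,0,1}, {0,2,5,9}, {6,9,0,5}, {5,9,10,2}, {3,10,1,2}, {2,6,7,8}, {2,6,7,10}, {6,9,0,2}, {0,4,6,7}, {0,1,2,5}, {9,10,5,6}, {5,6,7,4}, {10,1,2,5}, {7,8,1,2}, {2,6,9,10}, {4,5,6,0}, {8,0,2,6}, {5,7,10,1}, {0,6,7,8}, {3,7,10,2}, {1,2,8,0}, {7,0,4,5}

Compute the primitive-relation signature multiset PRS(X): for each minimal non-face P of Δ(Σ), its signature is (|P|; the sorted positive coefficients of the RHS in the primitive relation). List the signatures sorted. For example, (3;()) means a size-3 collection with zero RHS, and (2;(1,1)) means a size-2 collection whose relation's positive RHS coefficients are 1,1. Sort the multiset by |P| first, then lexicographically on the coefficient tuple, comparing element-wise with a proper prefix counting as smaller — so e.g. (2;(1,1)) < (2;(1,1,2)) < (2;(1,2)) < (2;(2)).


Δ(Σ) — 11 vertices, 23 min non-faces:

  {1,6}:  v_{1} + v_{6} = 0  ⟹  sig = (2;())
  {8,10}:  v_{8} + v_{10} = 0  ⟹  sig = (2;())
  {0,3}:  v_{0} + v_{3} = v_{1}  ⟹  sig = (2;(1))
  {0,10}:  v_{0} + v_{10} = v_{5}  ⟹  sig = (2;(1))
  {5,8}:  v_{5} + v_{8} = v_{0}  ⟹  sig = (2;(1))
  {7,9}:  v_{7} + v_{9} = v_{6}  ⟹  sig = (2;(1))
  {1,9}:  v_{1} + v_{9} = v_{2} + v_{5}  ⟹  sig = (2;(1,1))
  {2,4}:  v_{2} + v_{4} = v_{0} + v_{6}  ⟹  sig = (2;(1,1))
  {3,4}:  v_{3} + v_{4} = v_{5} + v_{7}  ⟹  sig = (2;(1,1))
  {3,5}:  v_{3} + v_{5} = v_{1} + v_{10}  ⟹  sig = (2;(1,1))
  {3,9}:  v_{3} + v_{9} = v_{2} + v_{10}  ⟹  sig = (2;(1,1))
  {1,4}:  v_{1} + v_{4} = v_{0} + v_{5} + v_{7}  ⟹  sig = (2;(1,1,1))
  {3,6}:  v_{3} + v_{6} = v_{2} + v_{7} + v_{10}  ⟹  sig = (2;(1,1,1))
  {3,8}:  v_{3} + v_{8} = v_{1} + v_{2} + v_{7}  ⟹  sig = (2;(1,1,1))
  {8,9}:  v_{8} + v_{9} = v_{0} + v_{2} + v_{6}  ⟹  sig = (2;(1,1,1))
  {4,8}:  v_{4} + v_{8} = 2·v_{0} + v_{6} + v_{7}  ⟹  sig = (2;(1,1,2))
  {4,9}:  v_{4} + v_{9} = v_{0} + v_{5} + 2·v_{6}  ⟹  sig = (2;(1,1,2))
  {4,10}:  v_{4} + v_{10} = 2·v_{5} + v_{6} + v_{7}  ⟹  sig = (2;(1,1,2))
  {2,5,7}:  v_{2} + v_{5} + v_{7} = 0  ⟹  sig = (3;())
  {0,2,7}:  v_{0} + v_{2} + v_{7} = v_{8}  ⟹  sig = (3;(1))
  {2,5,6}:  v_{2} + v_{5} + v_{6} = v_{9}  ⟹  sig = (3;(1))
  {0,5,6,7}:  v_{0} + v_{5} + v_{6} + v_{7} = v_{4}  ⟹  sig = (4;(1))
  {1,2,7,10}:  v_{1} + v_{2} + v_{7} + v_{10} = v_{3}  ⟹  sig = (4;(1))

Signatures (|P|; sorted positive RHS coefficients), sorted:
    (2;())
    (2;())
    (2;(1))
    (2;(1))
    (2;(1))
    (2;(1))
    (2;(1,1))
    (2;(1,1))
    (2;(1,1))
    (2;(1,1))
    (2;(1,1))
    (2;(1,1,1))
    (2;(1,1,1))
    (2;(1,1,1))
    (2;(1,1,1))
    (2;(1,1,2))
    (2;(1,1,2))
    (2;(1,1,2))
    (3;())
    (3;(1))
    (3;(1))
    (4;(1))
    (4;(1))


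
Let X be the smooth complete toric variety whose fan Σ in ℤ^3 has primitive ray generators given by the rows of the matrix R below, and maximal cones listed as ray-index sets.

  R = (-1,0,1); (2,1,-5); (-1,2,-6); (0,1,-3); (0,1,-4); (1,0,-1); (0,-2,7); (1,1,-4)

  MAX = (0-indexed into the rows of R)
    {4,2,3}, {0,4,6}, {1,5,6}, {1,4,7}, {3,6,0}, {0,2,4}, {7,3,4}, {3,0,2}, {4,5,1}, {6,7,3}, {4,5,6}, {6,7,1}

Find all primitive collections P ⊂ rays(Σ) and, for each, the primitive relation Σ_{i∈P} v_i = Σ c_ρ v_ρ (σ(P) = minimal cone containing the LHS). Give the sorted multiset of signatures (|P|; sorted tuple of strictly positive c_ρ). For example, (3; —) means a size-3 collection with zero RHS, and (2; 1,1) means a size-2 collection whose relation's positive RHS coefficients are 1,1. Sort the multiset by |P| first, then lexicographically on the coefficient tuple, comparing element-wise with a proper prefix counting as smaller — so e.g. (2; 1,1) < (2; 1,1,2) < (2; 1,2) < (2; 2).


Δ(Σ) — 8 vertices, 14 min non-faces:

  {0,5}:  v_{0} + v_{5} = 0  so sig = (2; —)
  {0,1}:  v_{0} + v_{1} = v_{7}  so sig = (2; 1)
  {0,7}:  v_{0} + v_{7} = v_{3}  so sig = (2; 1)
  {2,6}:  v_{2} + v_{6} = v_{0}  so sig = (2; 1)
  {3,5}:  v_{3} + v_{5} = v_{7}  so sig = (2; 1)
  {5,7}:  v_{5} + v_{7} = v_{1}  so sig = (2; 1)
  {2,5}:  v_{2} + v_{5} = v_{3} + v_{4}  so sig = (2; 1,1)
  {1,2}:  v_{1} + v_{2} = v_{3} + v_{4} + v_{7}  so sig = (2; 1,1,1)
  {2,7}:  v_{2} + v_{7} = 2·v_{3} + v_{4}  so sig = (2; 1,2)
  {1,3}:  v_{1} + v_{3} = 2·v_{7}  so sig = (2; 2)
  {3,4,6}:  v_{3} + v_{4} + v_{6} = 0  so sig = (3; —)
  {0,3,4}:  v_{0} + v_{3} + v_{4} = v_{2}  so sig = (3; 1)
  {4,6,7}:  v_{4} + v_{6} + v_{7} = v_{5}  so sig = (3; 1)
  {1,4,6}:  v_{1} + v_{4} + v_{6} = 2·v_{5}  so sig = (3; 2)

Hence PRS(X_Σ) =
    |P|=2: 10 collections, coeffs (), (1), (1), (1), (1), (1), (1,1), (1,1,1), (1,2), (2)
    |P|=3: 4 collections, coeffs (), (1), (1), (2)


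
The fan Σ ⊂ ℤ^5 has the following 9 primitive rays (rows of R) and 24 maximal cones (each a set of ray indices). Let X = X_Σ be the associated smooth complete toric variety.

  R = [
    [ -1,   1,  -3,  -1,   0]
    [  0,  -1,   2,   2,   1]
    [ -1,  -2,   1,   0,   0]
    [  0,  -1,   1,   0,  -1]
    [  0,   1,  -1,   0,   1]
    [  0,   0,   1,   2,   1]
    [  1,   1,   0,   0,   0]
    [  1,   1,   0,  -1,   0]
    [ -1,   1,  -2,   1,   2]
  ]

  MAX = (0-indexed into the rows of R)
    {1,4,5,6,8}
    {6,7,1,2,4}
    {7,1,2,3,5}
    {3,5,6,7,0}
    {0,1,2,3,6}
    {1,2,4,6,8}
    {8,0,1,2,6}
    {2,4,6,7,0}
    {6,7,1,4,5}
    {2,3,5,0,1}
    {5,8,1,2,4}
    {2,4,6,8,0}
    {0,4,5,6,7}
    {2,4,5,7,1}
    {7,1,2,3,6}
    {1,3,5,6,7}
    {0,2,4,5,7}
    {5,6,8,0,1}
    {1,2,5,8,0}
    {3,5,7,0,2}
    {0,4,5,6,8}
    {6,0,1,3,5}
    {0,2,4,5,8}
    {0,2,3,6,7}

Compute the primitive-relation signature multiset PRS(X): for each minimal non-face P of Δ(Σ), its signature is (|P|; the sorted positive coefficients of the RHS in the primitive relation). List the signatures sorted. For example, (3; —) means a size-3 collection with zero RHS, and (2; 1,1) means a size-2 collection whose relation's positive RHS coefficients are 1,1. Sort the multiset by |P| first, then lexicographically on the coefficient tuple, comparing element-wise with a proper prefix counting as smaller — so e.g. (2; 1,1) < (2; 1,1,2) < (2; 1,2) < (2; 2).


6 collections generate NE(X_Σ); each relation:

  {3,4}:  v_{3} + v_{4} = 0  so sig = (2; —)
  {3,8}:  v_{3} + v_{8} = v_{0} + v_{1}  so sig = (2; 1,1)
  {7,8}:  v_{7} + v_{8} = 2·v_{4}  so sig = (2; 2)
  {0,1,4}:  v_{0} + v_{1} + v_{4} = v_{8}  so sig = (3; 1)
  {0,1,7}:  v_{0} + v_{1} + v_{7} = v_{4}  so sig = (3; 1)
  {2,5,6}:  v_{2} + v_{5} + v_{6} = v_{1}  so sig = (3; 1)

Signatures (|P|; sorted positive RHS coefficients), sorted:
{ (2; —),  (2; 1,1),  (2; 2),  (3; 1) ×3 }


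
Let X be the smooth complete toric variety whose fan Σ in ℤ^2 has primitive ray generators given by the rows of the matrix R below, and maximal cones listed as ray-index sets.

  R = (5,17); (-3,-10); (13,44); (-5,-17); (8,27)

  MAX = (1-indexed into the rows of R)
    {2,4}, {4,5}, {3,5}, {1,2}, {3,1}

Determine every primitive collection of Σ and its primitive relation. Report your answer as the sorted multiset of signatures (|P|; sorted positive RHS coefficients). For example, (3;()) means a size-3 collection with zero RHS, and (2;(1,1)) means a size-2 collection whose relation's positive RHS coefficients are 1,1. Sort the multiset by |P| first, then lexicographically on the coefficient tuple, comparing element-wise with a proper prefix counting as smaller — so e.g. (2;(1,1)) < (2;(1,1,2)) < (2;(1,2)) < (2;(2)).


The 5 primitive collections of Σ (r=5, n=2):

  P={1,4}:  v_{1} + v_{4} = 0  ⟹  sig = (2;())
  P={1,5}:  v_{1} + v_{5} = v_{3}  ⟹  sig = (2;(1))
  P={2,5}:  v_{2} + v_{5} = v_{1}  ⟹  sig = (2;(1))
  P={3,4}:  v_{3} + v_{4} = v_{5}  ⟹  sig = (2;(1))
  P={2,3}:  v_{2} + v_{3} = 2·v_{1}  ⟹  sig = (2;(2))

Signatures (|P|; sorted positive RHS coefficients), sorted:
{ (2;()),  (2;(1)) ×3,  (2;(2)) }


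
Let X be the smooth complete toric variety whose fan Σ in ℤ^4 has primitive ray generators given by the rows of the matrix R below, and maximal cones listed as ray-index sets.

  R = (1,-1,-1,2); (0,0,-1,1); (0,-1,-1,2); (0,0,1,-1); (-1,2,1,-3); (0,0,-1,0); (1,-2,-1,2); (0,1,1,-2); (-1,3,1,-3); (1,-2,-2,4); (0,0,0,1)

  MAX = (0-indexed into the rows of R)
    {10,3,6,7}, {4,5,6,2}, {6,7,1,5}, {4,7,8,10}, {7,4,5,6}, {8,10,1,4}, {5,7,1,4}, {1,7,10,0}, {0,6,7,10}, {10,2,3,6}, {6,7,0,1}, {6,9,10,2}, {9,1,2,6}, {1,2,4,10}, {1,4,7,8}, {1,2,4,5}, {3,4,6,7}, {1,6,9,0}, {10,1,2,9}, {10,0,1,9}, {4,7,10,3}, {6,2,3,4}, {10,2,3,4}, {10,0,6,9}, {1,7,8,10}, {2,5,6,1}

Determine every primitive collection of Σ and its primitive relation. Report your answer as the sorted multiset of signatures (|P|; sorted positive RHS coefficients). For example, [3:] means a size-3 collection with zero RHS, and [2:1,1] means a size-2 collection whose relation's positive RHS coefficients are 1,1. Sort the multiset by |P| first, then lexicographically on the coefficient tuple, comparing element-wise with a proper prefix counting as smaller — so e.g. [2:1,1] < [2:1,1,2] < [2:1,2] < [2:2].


Σ has 22 primitive collections:

  {1,3}:  v_{1} + v_{3} = 0  ⇒ sig = [2:]
  {2,7}:  v_{2} + v_{7} = 0  ⇒ sig = [2:]
  {0,2}:  v_{0} + v_{2} = v_{9}  ⇒ sig = [2:1]
  {4,9}:  v_{4} + v_{9} = v_{1}  ⇒ sig = [2:1]
  {5,10}:  v_{5} + v_{10} = v_{1}  ⇒ sig = [2:1]
  {7,9}:  v_{7} + v_{9} = v_{0}  ⇒ sig = [2:1]
  {0,4}:  v_{0} + v_{4} = v_{1} + v_{7}  ⇒ sig = [2:1,1]
  {3,5}:  v_{3} + v_{5} = v_{4} + v_{6}  ⇒ sig = [2:1,1]
  {3,9}:  v_{3} + v_{9} = v_{6} + v_{10}  ⇒ sig = [2:1,1]
  {6,8}:  v_{6} + v_{8} = v_{1} + v_{7}  ⇒ sig = [2:1,1]
  {0,3}:  v_{0} + v_{3} = v_{6} + v_{7} + v_{10}  ⇒ sig = [2:1,1,1]
  {2,8}:  v_{2} + v_{8} = v_{1} + v_{4} + v_{10}  ⇒ sig = [2:1,1,1]
  {3,8}:  v_{3} + v_{8} = v_{4} + v_{7} + v_{10}  ⇒ sig = [2:1,1,1]
  {0,5}:  v_{0} + v_{5} = 2·v_{1} + v_{6} + v_{7}  ⇒ sig = [2:1,1,2]
  {5,8}:  v_{5} + v_{8} = 2·v_{1} + v_{4} + v_{7}  ⇒ sig = [2:1,1,2]
  {8,9}:  v_{8} + v_{9} = 2·v_{1} + v_{7} + v_{10}  ⇒ sig = [2:1,1,2]
  {5,9}:  v_{5} + v_{9} = 2·v_{1} + v_{6}  ⇒ sig = [2:1,2]
  {0,8}:  v_{0} + v_{8} = 2·v_{1} + 2·v_{7} + v_{10}  ⇒ sig = [2:1,2,2]
  {4,6,10}:  v_{4} + v_{6} + v_{10} = 0  ⇒ sig = [3:]
  {1,4,6}:  v_{1} + v_{4} + v_{6} = v_{5}  ⇒ sig = [3:1]
  {1,6,10}:  v_{1} + v_{6} + v_{10} = v_{9}  ⇒ sig = [3:1]
  {1,4,7,10}:  v_{1} + v_{4} + v_{7} + v_{10} = v_{8}  ⇒ sig = [4:1]

so the primitive-relation signature multiset is
    [2:]
    [2:]
    [2:1]
    [2:1]
    [2:1]
    [2:1]
    [2:1,1]
    [2:1,1]
    [2:1,1]
    [2:1,1]
    [2:1,1,1]
    [2:1,1,1]
    [2:1,1,1]
    [2:1,1,2]
    [2:1,1,2]
    [2:1,1,2]
    [2:1,2]
    [2:1,2,2]
    [3:]
    [3:1]
    [3:1]
    [4:1]


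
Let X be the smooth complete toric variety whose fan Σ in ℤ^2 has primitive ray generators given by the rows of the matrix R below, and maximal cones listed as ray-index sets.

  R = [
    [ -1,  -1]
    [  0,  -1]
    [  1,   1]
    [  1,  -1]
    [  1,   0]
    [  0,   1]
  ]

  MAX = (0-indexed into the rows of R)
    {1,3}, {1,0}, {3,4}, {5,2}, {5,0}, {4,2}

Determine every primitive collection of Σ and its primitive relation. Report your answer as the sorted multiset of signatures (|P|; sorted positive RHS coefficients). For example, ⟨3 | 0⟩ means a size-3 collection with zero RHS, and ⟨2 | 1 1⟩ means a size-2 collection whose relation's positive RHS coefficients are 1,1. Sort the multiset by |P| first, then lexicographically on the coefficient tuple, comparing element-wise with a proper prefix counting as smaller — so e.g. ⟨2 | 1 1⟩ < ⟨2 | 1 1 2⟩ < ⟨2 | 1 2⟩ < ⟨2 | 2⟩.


The 9 primitive collections of Σ (r=6, n=2):

  {0,2}:  v_{0} + v_{2} = 0  ⟹  sig = ⟨2 | 0⟩
  {1,5}:  v_{1} + v_{5} = 0  ⟹  sig = ⟨2 | 0⟩
  {0,4}:  v_{0} + v_{4} = v_{1}  ⟹  sig = ⟨2 | 1⟩
  {1,2}:  v_{1} + v_{2} = v_{4}  ⟹  sig = ⟨2 | 1⟩
  {1,4}:  v_{1} + v_{4} = v_{3}  ⟹  sig = ⟨2 | 1⟩
  {3,5}:  v_{3} + v_{5} = v_{4}  ⟹  sig = ⟨2 | 1⟩
  {4,5}:  v_{4} + v_{5} = v_{2}  ⟹  sig = ⟨2 | 1⟩
  {0,3}:  v_{0} + v_{3} = 2·v_{1}  ⟹  sig = ⟨2 | 2⟩
  {2,3}:  v_{2} + v_{3} = 2·v_{4}  ⟹  sig = ⟨2 | 2⟩

Hence PRS(X_Σ) =
{ ⟨2 | 0⟩ ×2,  ⟨2 | 1⟩ ×5,  ⟨2 | 2⟩ ×2 }


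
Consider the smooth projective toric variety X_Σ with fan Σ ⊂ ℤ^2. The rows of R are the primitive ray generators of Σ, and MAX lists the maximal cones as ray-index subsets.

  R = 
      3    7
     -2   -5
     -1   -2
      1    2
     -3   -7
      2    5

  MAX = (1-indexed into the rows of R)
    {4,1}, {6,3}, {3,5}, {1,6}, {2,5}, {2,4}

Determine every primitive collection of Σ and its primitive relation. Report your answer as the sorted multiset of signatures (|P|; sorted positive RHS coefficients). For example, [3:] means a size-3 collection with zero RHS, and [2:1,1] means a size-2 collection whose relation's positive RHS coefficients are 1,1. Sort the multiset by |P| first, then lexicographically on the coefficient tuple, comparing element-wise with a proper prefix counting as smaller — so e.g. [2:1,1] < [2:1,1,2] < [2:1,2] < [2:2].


Σ has 9 primitive collections:

  • {1,5}:  v_{1} + v_{5} = 0 ; sig = [2:]
  • {2,6}:  v_{2} + v_{6} = 0 ; sig = [2:]
  • {3,4}:  v_{3} + v_{4} = 0 ; sig = [2:]
  • {1,2}:  v_{1} + v_{2} = v_{4} ; sig = [2:1]
  • {1,3}:  v_{1} + v_{3} = v_{6} ; sig = [2:1]
  • {2,3}:  v_{2} + v_{3} = v_{5} ; sig = [2:1]
  • {4,5}:  v_{4} + v_{5} = v_{2} ; sig = [2:1]
  • {4,6}:  v_{4} + v_{6} = v_{1} ; sig = [2:1]
  • {5,6}:  v_{5} + v_{6} = v_{3} ; sig = [2:1]

Sorted signature multiset PRS(X):
{ [2:] ×3,  [2:1] ×6 }


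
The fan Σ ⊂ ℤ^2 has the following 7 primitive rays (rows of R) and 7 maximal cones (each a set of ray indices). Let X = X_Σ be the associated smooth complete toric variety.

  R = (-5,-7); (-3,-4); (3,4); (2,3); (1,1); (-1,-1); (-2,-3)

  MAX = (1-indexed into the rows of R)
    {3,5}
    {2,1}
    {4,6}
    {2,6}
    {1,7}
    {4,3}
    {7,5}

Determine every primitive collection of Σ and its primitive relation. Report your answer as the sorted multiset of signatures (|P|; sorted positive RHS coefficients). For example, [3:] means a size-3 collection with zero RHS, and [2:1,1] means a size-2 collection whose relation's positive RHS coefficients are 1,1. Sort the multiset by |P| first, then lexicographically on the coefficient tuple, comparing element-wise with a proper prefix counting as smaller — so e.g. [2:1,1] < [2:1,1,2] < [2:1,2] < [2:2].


14 minimal non-faces of Δ(Σ) (on 7 rays):

  P = {2,3}:  v_{2} + v_{3} = 0  ⟹  sig = [2:]
  P = {4,7}:  v_{4} + v_{7} = 0  ⟹  sig = [2:]
  P = {5,6}:  v_{5} + v_{6} = 0  ⟹  sig = [2:]
  P = {1,3}:  v_{1} + v_{3} = v_{7}  ⟹  sig = [2:1]
  P = {1,4}:  v_{1} + v_{4} = v_{2}  ⟹  sig = [2:1]
  P = {2,4}:  v_{2} + v_{4} = v_{6}  ⟹  sig = [2:1]
  P = {2,5}:  v_{2} + v_{5} = v_{7}  ⟹  sig = [2:1]
  P = {2,7}:  v_{2} + v_{7} = v_{1}  ⟹  sig = [2:1]
  P = {3,6}:  v_{3} + v_{6} = v_{4}  ⟹  sig = [2:1]
  P = {3,7}:  v_{3} + v_{7} = v_{5}  ⟹  sig = [2:1]
  P = {4,5}:  v_{4} + v_{5} = v_{3}  ⟹  sig = [2:1]
  P = {6,7}:  v_{6} + v_{7} = v_{2}  ⟹  sig = [2:1]
  P = {1,5}:  v_{1} + v_{5} = 2·v_{7}  ⟹  sig = [2:2]
  P = {1,6}:  v_{1} + v_{6} = 2·v_{2}  ⟹  sig = [2:2]

Signatures (|P|; sorted positive RHS coefficients), sorted:
    |P|=2: 14 collections, coeffs (), (), (), (1), (1), (1), (1), (1), (1), (1), (1), (1), (2), (2)


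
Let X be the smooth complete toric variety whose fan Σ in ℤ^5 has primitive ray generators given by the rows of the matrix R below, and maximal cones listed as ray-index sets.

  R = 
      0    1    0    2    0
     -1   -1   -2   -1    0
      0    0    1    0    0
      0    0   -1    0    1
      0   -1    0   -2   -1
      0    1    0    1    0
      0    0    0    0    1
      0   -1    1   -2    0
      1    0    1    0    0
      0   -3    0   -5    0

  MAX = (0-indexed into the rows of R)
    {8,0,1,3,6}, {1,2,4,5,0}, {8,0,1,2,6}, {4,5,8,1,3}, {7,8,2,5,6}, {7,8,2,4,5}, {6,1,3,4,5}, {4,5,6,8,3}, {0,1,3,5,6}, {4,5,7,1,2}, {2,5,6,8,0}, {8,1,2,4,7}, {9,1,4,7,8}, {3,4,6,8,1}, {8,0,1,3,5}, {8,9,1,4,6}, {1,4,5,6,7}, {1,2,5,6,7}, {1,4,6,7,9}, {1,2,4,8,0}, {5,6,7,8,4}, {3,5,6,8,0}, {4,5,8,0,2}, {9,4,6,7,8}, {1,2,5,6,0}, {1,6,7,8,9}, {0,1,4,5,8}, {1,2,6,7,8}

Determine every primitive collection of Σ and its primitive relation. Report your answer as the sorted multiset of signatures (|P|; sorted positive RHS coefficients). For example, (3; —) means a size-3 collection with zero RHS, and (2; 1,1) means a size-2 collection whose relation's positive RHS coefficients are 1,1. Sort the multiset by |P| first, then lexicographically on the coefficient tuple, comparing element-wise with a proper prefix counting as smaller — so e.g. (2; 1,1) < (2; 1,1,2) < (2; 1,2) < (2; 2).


Primitive collections (14):

  P = {0,7}:  v_{0} + v_{7} = v_{2}  →  sig = (2; 1)
  P = {2,3}:  v_{2} + v_{3} = v_{6}  →  sig = (2; 1)
  P = {0,9}:  v_{0} + v_{9} = v_{1} + v_{7} + v_{8}  →  sig = (2; 1,1,1)
  P = {2,9}:  v_{2} + v_{9} = v_{1} + 2·v_{7} + v_{8}  →  sig = (2; 1,1,2)
  P = {3,9}:  v_{3} + v_{9} = v_{1} + 2·v_{4} + 3·v_{6} + v_{8}  →  sig = (2; 1,1,2,3)
  P = {3,7}:  v_{3} + v_{7} = v_{4} + 2·v_{6}  →  sig = (2; 1,2)
  P = {5,9}:  v_{5} + v_{9} = 2·v_{4} + 2·v_{6}  →  sig = (2; 2,2)
  P = {0,4,6}:  v_{0} + v_{4} + v_{6} = 0  →  sig = (3; —)
  P = {2,4,6}:  v_{2} + v_{4} + v_{6} = v_{7}  →  sig = (3; 1)
  P = {0,3,4}:  v_{0} + v_{3} + v_{4} = v_{1} + v_{5} + v_{8}  →  sig = (3; 1,1,1)
  P = {1,2,5,8}:  v_{1} + v_{2} + v_{5} + v_{8} = 0  →  sig = (4; —)
  P = {1,5,6,8}:  v_{1} + v_{5} + v_{6} + v_{8} = v_{3}  →  sig = (4; 1)
  P = {1,5,7,8}:  v_{1} + v_{5} + v_{7} + v_{8} = v_{4} + v_{6}  →  sig = (4; 1,1)
  P = {1,4,6,7,8}:  v_{1} + v_{4} + v_{6} + v_{7} + v_{8} = v_{9}  →  sig = (5; 1)

Sorted signature multiset PRS(X):
    (2; 1)
    (2; 1)
    (2; 1,1,1)
    (2; 1,1,2)
    (2; 1,1,2,3)
    (2; 1,2)
    (2; 2,2)
    (3; —)
    (3; 1)
    (3; 1,1,1)
    (4; —)
    (4; 1)
    (4; 1,1)
    (5; 1)


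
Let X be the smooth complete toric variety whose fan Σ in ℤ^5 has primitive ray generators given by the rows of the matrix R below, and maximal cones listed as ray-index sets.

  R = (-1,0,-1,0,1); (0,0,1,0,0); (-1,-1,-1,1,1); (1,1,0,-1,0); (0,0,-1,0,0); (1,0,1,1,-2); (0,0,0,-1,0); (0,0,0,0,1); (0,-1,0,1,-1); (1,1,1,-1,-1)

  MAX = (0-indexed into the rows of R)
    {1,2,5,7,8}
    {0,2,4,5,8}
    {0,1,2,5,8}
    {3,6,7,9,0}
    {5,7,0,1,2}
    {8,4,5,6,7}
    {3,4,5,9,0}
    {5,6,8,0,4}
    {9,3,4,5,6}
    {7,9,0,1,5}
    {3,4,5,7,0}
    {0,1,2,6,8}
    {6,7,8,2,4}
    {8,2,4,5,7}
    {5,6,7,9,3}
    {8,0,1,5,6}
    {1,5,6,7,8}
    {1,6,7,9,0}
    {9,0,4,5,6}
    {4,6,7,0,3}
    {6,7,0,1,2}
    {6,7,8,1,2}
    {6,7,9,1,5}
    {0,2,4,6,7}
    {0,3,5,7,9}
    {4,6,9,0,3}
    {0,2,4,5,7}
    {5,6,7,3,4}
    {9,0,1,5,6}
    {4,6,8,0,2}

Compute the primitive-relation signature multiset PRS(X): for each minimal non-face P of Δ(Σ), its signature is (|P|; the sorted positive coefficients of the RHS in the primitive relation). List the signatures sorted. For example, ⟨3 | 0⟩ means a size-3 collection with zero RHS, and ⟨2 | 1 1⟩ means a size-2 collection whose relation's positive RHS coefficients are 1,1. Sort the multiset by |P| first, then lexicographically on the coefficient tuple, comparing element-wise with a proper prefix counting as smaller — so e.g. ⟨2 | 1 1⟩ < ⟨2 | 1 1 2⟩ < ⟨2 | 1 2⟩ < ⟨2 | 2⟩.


Σ has 11 primitive collections:

  • {1,4}:  v_{1} + v_{4} = 0  →  sig = ⟨2 | 0⟩
  • {2,9}:  v_{2} + v_{9} = 0  →  sig = ⟨2 | 0⟩
  • {1,3}:  v_{1} + v_{3} = v_{7} + v_{9}  →  sig = ⟨2 | 1 1⟩
  • {2,3}:  v_{2} + v_{3} = v_{4} + v_{7}  →  sig = ⟨2 | 1 1⟩
  • {8,9}:  v_{8} + v_{9} = v_{5} + v_{6}  →  sig = ⟨2 | 1 1⟩
  • {3,8}:  v_{3} + v_{8} = v_{4} + v_{5} + v_{6} + v_{7}  →  sig = ⟨2 | 1 1 1 1⟩
  • {0,7,8}:  v_{0} + v_{7} + v_{8} = v_{2}  →  sig = ⟨3 | 1⟩
  • {2,5,6}:  v_{2} + v_{5} + v_{6} = v_{8}  →  sig = ⟨3 | 1⟩
  • {4,7,9}:  v_{4} + v_{7} + v_{9} = v_{3}  →  sig = ⟨3 | 1⟩
  • {0,5,6,7}:  v_{0} + v_{5} + v_{6} + v_{7} = 0  →  sig = ⟨4 | 0⟩
  • {0,3,5,6}:  v_{0} + v_{3} + v_{5} + v_{6} = v_{4} + v_{9}  →  sig = ⟨4 | 1 1⟩

Sorted signature multiset PRS(X):
[⟨2 | 0⟩, ⟨2 | 0⟩, ⟨2 | 1 1⟩, ⟨2 | 1 1⟩, ⟨2 | 1 1⟩, ⟨2 | 1 1 1 1⟩, ⟨3 | 1⟩, ⟨3 | 1⟩, ⟨3 | 1⟩, ⟨4 | 0⟩, ⟨4 | 1 1⟩]


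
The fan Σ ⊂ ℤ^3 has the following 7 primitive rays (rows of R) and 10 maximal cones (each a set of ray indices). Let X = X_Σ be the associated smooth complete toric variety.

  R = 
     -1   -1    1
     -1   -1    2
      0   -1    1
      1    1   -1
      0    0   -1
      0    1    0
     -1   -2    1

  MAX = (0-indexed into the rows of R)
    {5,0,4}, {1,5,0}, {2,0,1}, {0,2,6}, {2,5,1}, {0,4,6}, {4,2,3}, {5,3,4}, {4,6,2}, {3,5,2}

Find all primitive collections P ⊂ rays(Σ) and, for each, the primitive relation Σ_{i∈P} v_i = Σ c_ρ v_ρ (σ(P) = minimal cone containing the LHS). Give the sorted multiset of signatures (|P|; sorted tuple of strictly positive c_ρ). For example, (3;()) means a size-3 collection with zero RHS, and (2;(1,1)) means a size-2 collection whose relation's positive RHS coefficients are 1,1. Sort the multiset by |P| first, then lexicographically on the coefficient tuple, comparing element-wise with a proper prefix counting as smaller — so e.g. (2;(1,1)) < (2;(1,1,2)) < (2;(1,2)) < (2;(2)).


|primitive collections| = 9. Relations:

  • {0,3}:  v_{0} + v_{3} = 0  ⟹  sig = (2;())
  • {1,4}:  v_{1} + v_{4} = v_{0}  ⟹  sig = (2;(1))
  • {5,6}:  v_{5} + v_{6} = v_{0}  ⟹  sig = (2;(1))
  • {1,3}:  v_{1} + v_{3} = v_{2} + v_{5}  ⟹  sig = (2;(1,1))
  • {3,6}:  v_{3} + v_{6} = v_{2} + v_{4}  ⟹  sig = (2;(1,1))
  • {1,6}:  v_{1} + v_{6} = 2·v_{0} + v_{2}  ⟹  sig = (2;(1,2))
  • {2,4,5}:  v_{2} + v_{4} + v_{5} = 0  ⟹  sig = (3;())
  • {0,2,4}:  v_{0} + v_{2} + v_{4} = v_{6}  ⟹  sig = (3;(1))
  • {0,2,5}:  v_{0} + v_{2} + v_{5} = v_{1}  ⟹  sig = (3;(1))

Hence PRS(X_Σ) =
{ (2;()),  (2;(1)) ×2,  (2;(1,1)) ×2,  (2;(1,2)),  (3;()),  (3;(1)) ×2 }


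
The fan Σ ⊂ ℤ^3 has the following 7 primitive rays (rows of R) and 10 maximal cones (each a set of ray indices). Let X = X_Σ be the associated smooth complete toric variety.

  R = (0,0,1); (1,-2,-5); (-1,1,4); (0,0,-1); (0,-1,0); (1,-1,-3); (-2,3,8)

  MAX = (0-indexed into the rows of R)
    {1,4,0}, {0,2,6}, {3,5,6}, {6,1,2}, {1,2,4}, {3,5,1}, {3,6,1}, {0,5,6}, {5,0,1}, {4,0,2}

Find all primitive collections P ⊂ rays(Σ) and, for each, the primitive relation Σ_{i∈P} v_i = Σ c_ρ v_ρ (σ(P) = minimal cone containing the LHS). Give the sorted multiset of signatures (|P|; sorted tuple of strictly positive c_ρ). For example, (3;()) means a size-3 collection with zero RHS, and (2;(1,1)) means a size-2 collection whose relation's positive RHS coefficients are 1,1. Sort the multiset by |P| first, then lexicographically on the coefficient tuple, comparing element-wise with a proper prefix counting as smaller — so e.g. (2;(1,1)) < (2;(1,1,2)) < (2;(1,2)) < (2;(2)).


Primitive collections (9):

  P = {0,3}:  v_{0} + v_{3} = 0 ; sig = (2;())
  P = {2,5}:  v_{2} + v_{5} = v_{0} ; sig = (2;(1))
  P = {2,3}:  v_{2} + v_{3} = v_{1} + v_{6} ; sig = (2;(1,1))
  P = {3,4}:  v_{3} + v_{4} = v_{1} + v_{2} ; sig = (2;(1,1))
  P = {4,5}:  v_{4} + v_{5} = 2·v_{0} + v_{1} ; sig = (2;(1,2))
  P = {4,6}:  v_{4} + v_{6} = 2·v_{2} ; sig = (2;(2))
  P = {1,5,6}:  v_{1} + v_{5} + v_{6} = 0 ; sig = (3;())
  P = {0,1,2}:  v_{0} + v_{1} + v_{2} = v_{4} ; sig = (3;(1))
  P = {0,1,6}:  v_{0} + v_{1} + v_{6} = v_{2} ; sig = (3;(1))

so the primitive-relation signature multiset is
    (2;())
    (2;(1))
    (2;(1,1))
    (2;(1,1))
    (2;(1,2))
    (2;(2))
    (3;())
    (3;(1))
    (3;(1))


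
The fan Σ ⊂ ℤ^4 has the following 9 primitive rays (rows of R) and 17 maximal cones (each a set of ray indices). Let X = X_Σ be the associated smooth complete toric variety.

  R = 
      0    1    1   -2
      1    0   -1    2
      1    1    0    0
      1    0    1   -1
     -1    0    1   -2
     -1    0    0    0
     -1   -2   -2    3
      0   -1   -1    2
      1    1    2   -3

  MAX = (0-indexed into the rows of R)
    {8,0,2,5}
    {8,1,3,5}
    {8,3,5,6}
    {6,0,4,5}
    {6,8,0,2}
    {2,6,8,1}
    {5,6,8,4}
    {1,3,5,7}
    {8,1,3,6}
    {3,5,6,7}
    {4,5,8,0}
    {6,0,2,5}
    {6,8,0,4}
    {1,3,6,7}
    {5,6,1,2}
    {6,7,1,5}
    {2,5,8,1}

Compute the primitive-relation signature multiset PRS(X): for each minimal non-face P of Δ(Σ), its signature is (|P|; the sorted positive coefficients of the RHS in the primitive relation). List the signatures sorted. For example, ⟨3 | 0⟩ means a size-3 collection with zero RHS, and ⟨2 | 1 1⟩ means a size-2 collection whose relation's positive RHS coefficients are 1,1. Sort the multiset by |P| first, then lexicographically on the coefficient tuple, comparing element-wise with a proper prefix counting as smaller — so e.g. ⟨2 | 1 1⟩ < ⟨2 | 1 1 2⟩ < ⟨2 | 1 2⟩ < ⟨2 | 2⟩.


14 collections generate NE(X_Σ); each relation:

  {0,7}:  v_{0} + v_{7} = 0 — sig = ⟨2 | 0⟩
  {1,4}:  v_{1} + v_{4} = 0 — sig = ⟨2 | 0⟩
  {0,1}:  v_{0} + v_{1} = v_{2} — sig = ⟨2 | 1⟩
  {0,3}:  v_{0} + v_{3} = v_{8} — sig = ⟨2 | 1⟩
  {2,4}:  v_{2} + v_{4} = v_{0} — sig = ⟨2 | 1⟩
  {2,7}:  v_{2} + v_{7} = v_{1} — sig = ⟨2 | 1⟩
  {7,8}:  v_{7} + v_{8} = v_{3} — sig = ⟨2 | 1⟩
  {2,3}:  v_{2} + v_{3} = v_{1} + v_{8} — sig = ⟨2 | 1 1⟩
  {4,7}:  v_{4} + v_{7} = v_{5} + v_{6} + v_{8} — sig = ⟨2 | 1 1 1⟩
  {3,4}:  v_{3} + v_{4} = v_{5} + v_{6} + 2·v_{8} — sig = ⟨2 | 1 1 2⟩
  {2,5,6,8}:  v_{2} + v_{5} + v_{6} + v_{8} = 0 — sig = ⟨4 | 0⟩
  {0,5,6,8}:  v_{0} + v_{5} + v_{6} + v_{8} = v_{4} — sig = ⟨4 | 1⟩
  {1,5,6,8}:  v_{1} + v_{5} + v_{6} + v_{8} = v_{7} — sig = ⟨4 | 1⟩
  {1,3,5,6}:  v_{1} + v_{3} + v_{5} + v_{6} = 2·v_{7} — sig = ⟨4 | 2⟩

so the primitive-relation signature multiset is
    |P|=2: 10 collections, coeffs (), (), (1), (1), (1), (1), (1), (1,1), (1,1,1), (1,1,2)
    |P|=4: 4 collections, coeffs (), (1), (1), (2)


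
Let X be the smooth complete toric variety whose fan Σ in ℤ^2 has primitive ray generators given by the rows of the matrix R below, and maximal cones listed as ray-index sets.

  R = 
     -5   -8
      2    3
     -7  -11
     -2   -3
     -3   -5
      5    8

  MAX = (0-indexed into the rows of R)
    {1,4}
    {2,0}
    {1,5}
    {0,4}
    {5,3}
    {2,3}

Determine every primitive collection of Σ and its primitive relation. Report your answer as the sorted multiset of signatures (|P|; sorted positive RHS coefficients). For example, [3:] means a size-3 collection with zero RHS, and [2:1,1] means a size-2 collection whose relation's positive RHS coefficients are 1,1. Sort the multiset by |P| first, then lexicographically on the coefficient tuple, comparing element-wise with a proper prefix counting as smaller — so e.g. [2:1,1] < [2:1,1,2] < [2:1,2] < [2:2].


9 collections generate NE(X_Σ); each relation:

  P={0,5}:  v_{0} + v_{5} = 0 — sig = [2:]
  P={1,3}:  v_{1} + v_{3} = 0 — sig = [2:]
  P={0,1}:  v_{0} + v_{1} = v_{4} — sig = [2:1]
  P={0,3}:  v_{0} + v_{3} = v_{2} — sig = [2:1]
  P={1,2}:  v_{1} + v_{2} = v_{0} — sig = [2:1]
  P={2,5}:  v_{2} + v_{5} = v_{3} — sig = [2:1]
  P={3,4}:  v_{3} + v_{4} = v_{0} — sig = [2:1]
  P={4,5}:  v_{4} + v_{5} = v_{1} — sig = [2:1]
  P={2,4}:  v_{2} + v_{4} = 2·v_{0} — sig = [2:2]

so the primitive-relation signature multiset is
{ [2:] ×2,  [2:1] ×6,  [2:2] }


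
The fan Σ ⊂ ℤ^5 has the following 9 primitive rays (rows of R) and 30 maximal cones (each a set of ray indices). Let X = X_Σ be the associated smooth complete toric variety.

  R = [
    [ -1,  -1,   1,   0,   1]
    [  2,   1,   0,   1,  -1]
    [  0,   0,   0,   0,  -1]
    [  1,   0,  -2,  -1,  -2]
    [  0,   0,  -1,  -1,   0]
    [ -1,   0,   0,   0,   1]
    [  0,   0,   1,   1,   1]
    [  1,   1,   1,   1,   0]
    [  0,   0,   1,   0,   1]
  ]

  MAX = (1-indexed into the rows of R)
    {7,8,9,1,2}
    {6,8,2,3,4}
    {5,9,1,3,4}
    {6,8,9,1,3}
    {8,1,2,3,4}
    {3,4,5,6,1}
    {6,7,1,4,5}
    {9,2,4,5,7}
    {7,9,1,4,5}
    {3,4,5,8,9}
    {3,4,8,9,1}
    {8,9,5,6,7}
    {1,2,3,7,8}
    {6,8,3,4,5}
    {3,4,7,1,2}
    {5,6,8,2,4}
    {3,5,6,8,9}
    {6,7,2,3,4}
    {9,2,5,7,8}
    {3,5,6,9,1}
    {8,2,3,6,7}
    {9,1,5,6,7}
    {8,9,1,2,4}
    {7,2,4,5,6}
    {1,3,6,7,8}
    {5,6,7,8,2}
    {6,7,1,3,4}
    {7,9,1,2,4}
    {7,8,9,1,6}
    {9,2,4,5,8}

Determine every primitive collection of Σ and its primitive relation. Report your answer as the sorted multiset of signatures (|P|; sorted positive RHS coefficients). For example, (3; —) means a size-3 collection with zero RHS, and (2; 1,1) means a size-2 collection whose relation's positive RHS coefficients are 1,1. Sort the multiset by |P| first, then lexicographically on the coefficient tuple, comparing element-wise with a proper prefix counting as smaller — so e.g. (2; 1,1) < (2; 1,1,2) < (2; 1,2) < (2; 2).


11 minimal non-faces of Δ(Σ) (on 9 rays):

  {3,5,7}:  v_{3} + v_{5} + v_{7} = 0  so sig = (3; —)
  {1,2,6}:  v_{1} + v_{2} + v_{6} = v_{7}  so sig = (3; 1)
  {1,5,8}:  v_{1} + v_{5} + v_{8} = v_{9}  so sig = (3; 1)
  {4,6,9}:  v_{4} + v_{6} + v_{9} = v_{5}  so sig = (3; 1)
  {4,7,8}:  v_{4} + v_{7} + v_{8} = v_{2}  so sig = (3; 1)
  {2,3,5}:  v_{2} + v_{3} + v_{5} = v_{4} + v_{8}  so sig = (3; 1,1)
  {3,7,9}:  v_{3} + v_{7} + v_{9} = v_{1} + v_{8}  so sig = (3; 1,1)
  {1,2,5}:  v_{1} + v_{2} + v_{5} = v_{4} + v_{7} + v_{9}  so sig = (3; 1,1,1)
  {2,6,9}:  v_{2} + v_{6} + v_{9} = v_{5} + v_{7} + v_{8}  so sig = (3; 1,1,1)
  {2,3,9}:  v_{2} + v_{3} + v_{9} = v_{1} + v_{4} + 2·v_{8}  so sig = (3; 1,1,2)
  {1,4,6,8}:  v_{1} + v_{4} + v_{6} + v_{8} = 0  so sig = (4; —)

Hence PRS(X_Σ) =
[(3; —), (3; 1), (3; 1), (3; 1), (3; 1), (3; 1,1), (3; 1,1), (3; 1,1,1), (3; 1,1,1), (3; 1,1,2), (4; —)]


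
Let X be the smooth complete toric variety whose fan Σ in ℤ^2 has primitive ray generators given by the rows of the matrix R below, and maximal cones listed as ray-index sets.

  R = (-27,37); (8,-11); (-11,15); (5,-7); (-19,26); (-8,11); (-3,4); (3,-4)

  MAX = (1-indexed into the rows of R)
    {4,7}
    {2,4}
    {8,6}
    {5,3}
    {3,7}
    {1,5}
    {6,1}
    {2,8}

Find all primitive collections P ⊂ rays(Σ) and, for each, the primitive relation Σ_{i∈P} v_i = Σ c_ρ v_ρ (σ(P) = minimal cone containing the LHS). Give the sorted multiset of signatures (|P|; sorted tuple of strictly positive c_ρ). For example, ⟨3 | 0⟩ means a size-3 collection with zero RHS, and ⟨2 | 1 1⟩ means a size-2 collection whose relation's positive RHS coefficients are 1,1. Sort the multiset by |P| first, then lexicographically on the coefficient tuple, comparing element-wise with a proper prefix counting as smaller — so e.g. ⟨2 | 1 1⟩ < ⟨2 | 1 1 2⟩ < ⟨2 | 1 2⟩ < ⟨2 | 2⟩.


Minimal non-faces — 20 found among 8 rays, 8 max cones:

  P = {2,6}:  v_{2} + v_{6} = 0 ; sig = ⟨2 | 0⟩
  P = {7,8}:  v_{7} + v_{8} = 0 ; sig = ⟨2 | 0⟩
  P = {1,2}:  v_{1} + v_{2} = v_{5} ; sig = ⟨2 | 1⟩
  P = {2,3}:  v_{2} + v_{3} = v_{7} ; sig = ⟨2 | 1⟩
  P = {2,5}:  v_{2} + v_{5} = v_{3} ; sig = ⟨2 | 1⟩
  P = {2,7}:  v_{2} + v_{7} = v_{4} ; sig = ⟨2 | 1⟩
  P = {3,6}:  v_{3} + v_{6} = v_{5} ; sig = ⟨2 | 1⟩
  P = {3,8}:  v_{3} + v_{8} = v_{6} ; sig = ⟨2 | 1⟩
  P = {4,6}:  v_{4} + v_{6} = v_{7} ; sig = ⟨2 | 1⟩
  P = {4,8}:  v_{4} + v_{8} = v_{2} ; sig = ⟨2 | 1⟩
  P = {5,6}:  v_{5} + v_{6} = v_{1} ; sig = ⟨2 | 1⟩
  P = {6,7}:  v_{6} + v_{7} = v_{3} ; sig = ⟨2 | 1⟩
  P = {1,7}:  v_{1} + v_{7} = v_{3} + v_{5} ; sig = ⟨2 | 1 1⟩
  P = {4,5}:  v_{4} + v_{5} = v_{3} + v_{7} ; sig = ⟨2 | 1 1⟩
  P = {1,3}:  v_{1} + v_{3} = 2·v_{5} ; sig = ⟨2 | 2⟩
  P = {1,4}:  v_{1} + v_{4} = 2·v_{3} ; sig = ⟨2 | 2⟩
  P = {3,4}:  v_{3} + v_{4} = 2·v_{7} ; sig = ⟨2 | 2⟩
  P = {5,7}:  v_{5} + v_{7} = 2·v_{3} ; sig = ⟨2 | 2⟩
  P = {5,8}:  v_{5} + v_{8} = 2·v_{6} ; sig = ⟨2 | 2⟩
  P = {1,8}:  v_{1} + v_{8} = 3·v_{6} ; sig = ⟨2 | 3⟩

Signatures (|P|; sorted positive RHS coefficients), sorted:
[⟨2 | 0⟩, ⟨2 | 0⟩, ⟨2 | 1⟩, ⟨2 | 1⟩, ⟨2 | 1⟩, ⟨2 | 1⟩, ⟨2 | 1⟩, ⟨2 | 1⟩, ⟨2 | 1⟩, ⟨2 | 1⟩, ⟨2 | 1⟩, ⟨2 | 1⟩, ⟨2 | 1 1⟩, ⟨2 | 1 1⟩, ⟨2 | 2⟩, ⟨2 | 2⟩, ⟨2 | 2⟩, ⟨2 | 2⟩, ⟨2 | 2⟩, ⟨2 | 3⟩]


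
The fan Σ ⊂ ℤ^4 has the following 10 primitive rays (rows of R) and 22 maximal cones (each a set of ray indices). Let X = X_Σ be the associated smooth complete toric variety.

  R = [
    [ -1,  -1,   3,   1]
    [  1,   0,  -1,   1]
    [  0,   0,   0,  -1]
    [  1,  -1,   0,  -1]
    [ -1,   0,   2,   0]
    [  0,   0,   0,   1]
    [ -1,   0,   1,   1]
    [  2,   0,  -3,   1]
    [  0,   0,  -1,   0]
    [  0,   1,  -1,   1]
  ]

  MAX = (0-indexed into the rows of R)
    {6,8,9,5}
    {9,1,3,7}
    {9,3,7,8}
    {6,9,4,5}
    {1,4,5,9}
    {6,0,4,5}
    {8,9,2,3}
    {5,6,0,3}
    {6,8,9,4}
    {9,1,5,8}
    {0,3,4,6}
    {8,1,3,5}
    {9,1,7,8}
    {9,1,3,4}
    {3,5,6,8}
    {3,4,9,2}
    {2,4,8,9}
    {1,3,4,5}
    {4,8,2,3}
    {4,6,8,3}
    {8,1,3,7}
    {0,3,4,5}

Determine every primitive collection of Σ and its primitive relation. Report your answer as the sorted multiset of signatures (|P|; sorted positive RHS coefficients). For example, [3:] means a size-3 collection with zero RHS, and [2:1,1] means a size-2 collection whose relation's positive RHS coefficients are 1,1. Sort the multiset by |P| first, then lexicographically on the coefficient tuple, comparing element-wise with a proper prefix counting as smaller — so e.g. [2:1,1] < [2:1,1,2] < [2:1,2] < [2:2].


20 collections generate NE(X_Σ); each relation:

  • {2,5}:  v_{2} + v_{5} = 0  ⇒ sig = [2:]
  • {4,7}:  v_{4} + v_{7} = v_{1}  ⇒ sig = [2:1]
  • {1,2}:  v_{1} + v_{2} = v_{3} + v_{9}  ⇒ sig = [2:1,1]
  • {2,6}:  v_{2} + v_{6} = v_{4} + v_{8}  ⇒ sig = [2:1,1]
  • {0,2}:  v_{0} + v_{2} = v_{3} + v_{4} + v_{6}  ⇒ sig = [2:1,1,1]
  • {6,7}:  v_{6} + v_{7} = v_{1} + v_{5} + v_{8}  ⇒ sig = [2:1,1,1]
  • {0,1}:  v_{0} + v_{1} = v_{3} + v_{4} + 3·v_{5}  ⇒ sig = [2:1,1,3]
  • {0,8}:  v_{0} + v_{8} = v_{3} + 2·v_{6}  ⇒ sig = [2:1,2]
  • {0,9}:  v_{0} + v_{9} = v_{4} + 2·v_{5}  ⇒ sig = [2:1,2]
  • {5,7}:  v_{5} + v_{7} = 2·v_{1} + v_{8}  ⇒ sig = [2:1,2]
  • {2,7}:  v_{2} + v_{7} = 2·v_{3} + v_{8} + 2·v_{9}  ⇒ sig = [2:1,2,2]
  • {0,7}:  v_{0} + v_{7} = v_{3} + 3·v_{5}  ⇒ sig = [2:1,3]
  • {1,6}:  v_{1} + v_{6} = 2·v_{5}  ⇒ sig = [2:2]
  • {1,4,8}:  v_{1} + v_{4} + v_{8} = v_{5}  ⇒ sig = [3:1]
  • {3,5,9}:  v_{3} + v_{5} + v_{9} = v_{1}  ⇒ sig = [3:1]
  • {3,6,9}:  v_{3} + v_{6} + v_{9} = v_{5}  ⇒ sig = [3:1]
  • {4,5,8}:  v_{4} + v_{5} + v_{8} = v_{6}  ⇒ sig = [3:1]
  • {3,4,8,9}:  v_{3} + v_{4} + v_{8} + v_{9} = 0  ⇒ sig = [4:]
  • {1,3,8,9}:  v_{1} + v_{3} + v_{8} + v_{9} = v_{7}  ⇒ sig = [4:1]
  • {3,4,5,6}:  v_{3} + v_{4} + v_{5} + v_{6} = v_{0}  ⇒ sig = [4:1]

Signatures (|P|; sorted positive RHS coefficients), sorted:
{ [2:],  [2:1],  [2:1,1] ×2,  [2:1,1,1] ×2,  [2:1,1,3],  [2:1,2] ×3,  [2:1,2,2],  [2:1,3],  [2:2],  [3:1] ×4,  [4:],  [4:1] ×2 }


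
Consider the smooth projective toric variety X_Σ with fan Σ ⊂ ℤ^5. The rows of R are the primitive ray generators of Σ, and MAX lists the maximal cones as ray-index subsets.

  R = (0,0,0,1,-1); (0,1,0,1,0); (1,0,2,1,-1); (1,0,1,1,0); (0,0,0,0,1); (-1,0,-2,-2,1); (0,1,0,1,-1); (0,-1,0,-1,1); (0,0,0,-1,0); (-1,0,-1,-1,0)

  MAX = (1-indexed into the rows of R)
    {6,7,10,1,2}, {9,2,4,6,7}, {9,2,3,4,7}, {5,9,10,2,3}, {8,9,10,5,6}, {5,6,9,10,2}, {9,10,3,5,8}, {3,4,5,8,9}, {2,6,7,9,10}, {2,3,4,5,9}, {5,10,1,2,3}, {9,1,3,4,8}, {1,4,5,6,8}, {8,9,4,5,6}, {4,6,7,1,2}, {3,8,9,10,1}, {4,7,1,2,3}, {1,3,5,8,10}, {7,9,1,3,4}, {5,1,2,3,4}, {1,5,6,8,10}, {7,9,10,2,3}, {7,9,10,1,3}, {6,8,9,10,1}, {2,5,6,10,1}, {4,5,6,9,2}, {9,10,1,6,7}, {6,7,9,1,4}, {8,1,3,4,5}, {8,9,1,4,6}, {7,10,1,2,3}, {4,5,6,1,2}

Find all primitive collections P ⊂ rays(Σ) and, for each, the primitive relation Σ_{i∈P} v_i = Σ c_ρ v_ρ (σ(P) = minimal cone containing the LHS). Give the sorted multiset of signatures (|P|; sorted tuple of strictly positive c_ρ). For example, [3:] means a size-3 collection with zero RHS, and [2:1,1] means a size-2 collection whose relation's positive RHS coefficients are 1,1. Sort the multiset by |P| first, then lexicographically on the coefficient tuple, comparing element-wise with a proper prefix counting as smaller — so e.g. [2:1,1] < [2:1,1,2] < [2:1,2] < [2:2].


The 7 primitive collections of Σ (r=10, n=5):

  P = {4,10}:  v_{4} + v_{10} = 0  →  sig = [2:]
  P = {7,8}:  v_{7} + v_{8} = 0  →  sig = [2:]
  P = {2,8}:  v_{2} + v_{8} = v_{5}  →  sig = [2:1]
  P = {3,6}:  v_{3} + v_{6} = v_{9}  →  sig = [2:1]
  P = {5,7}:  v_{5} + v_{7} = v_{2}  →  sig = [2:1]
  P = {1,5,9}:  v_{1} + v_{5} + v_{9} = 0  →  sig = [3:]
  P = {1,2,9}:  v_{1} + v_{2} + v_{9} = v_{7}  →  sig = [3:1]

Hence PRS(X_Σ) =
[[2:], [2:], [2:1], [2:1], [2:1], [3:], [3:1]]
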